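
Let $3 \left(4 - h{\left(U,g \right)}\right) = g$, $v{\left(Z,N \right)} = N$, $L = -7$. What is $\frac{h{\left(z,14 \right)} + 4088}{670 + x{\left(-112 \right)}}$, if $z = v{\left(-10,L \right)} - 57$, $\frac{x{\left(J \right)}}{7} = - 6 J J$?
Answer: $- \frac{6131}{789267} \approx -0.007768$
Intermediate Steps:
$x{\left(J \right)} = - 42 J^{2}$ ($x{\left(J \right)} = 7 - 6 J J = 7 \left(- 6 J^{2}\right) = - 42 J^{2}$)
$z = -64$ ($z = -7 - 57 = -64$)
$h{\left(U,g \right)} = 4 - \frac{g}{3}$
$\frac{h{\left(z,14 \right)} + 4088}{670 + x{\left(-112 \right)}} = \frac{\left(4 - \frac{14}{3}\right) + 4088}{670 - 42 \left(-112\right)^{2}} = \frac{\left(4 - \frac{14}{3}\right) + 4088}{670 - 526848} = \frac{- \frac{2}{3} + 4088}{670 - 526848} = \frac{12262}{3 \left(-526178\right)} = \frac{12262}{3} \left(- \frac{1}{526178}\right) = - \frac{6131}{789267}$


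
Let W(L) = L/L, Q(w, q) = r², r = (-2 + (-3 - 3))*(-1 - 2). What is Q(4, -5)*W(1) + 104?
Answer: 680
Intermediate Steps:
r = 24 (r = (-2 - 6)*(-3) = -8*(-3) = 24)
Q(w, q) = 576 (Q(w, q) = 24² = 576)
W(L) = 1
Q(4, -5)*W(1) + 104 = 576*1 + 104 = 576 + 104 = 680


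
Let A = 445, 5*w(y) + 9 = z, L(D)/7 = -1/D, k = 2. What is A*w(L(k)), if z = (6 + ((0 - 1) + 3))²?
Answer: 4895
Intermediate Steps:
L(D) = -7/D (L(D) = 7*(-1/D) = -7/D)
z = 64 (z = (6 + (-1 + 3))² = (6 + 2)² = 8² = 64)
w(y) = 11 (w(y) = -9/5 + (⅕)*64 = -9/5 + 64/5 = 11)
A*w(L(k)) = 445*11 = 4895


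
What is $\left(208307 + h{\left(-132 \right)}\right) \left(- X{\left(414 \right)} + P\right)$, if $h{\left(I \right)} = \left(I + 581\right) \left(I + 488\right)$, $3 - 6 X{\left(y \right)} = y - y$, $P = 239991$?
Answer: $\frac{176705485131}{2} \approx 8.8353 \cdot 10^{10}$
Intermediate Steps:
$X{\left(y \right)} = \frac{1}{2}$ ($X{\left(y \right)} = \frac{1}{2} - \frac{y - y}{6} = \frac{1}{2} - 0 = \frac{1}{2} + 0 = \frac{1}{2}$)
$h{\left(I \right)} = \left(488 + I\right) \left(581 + I\right)$ ($h{\left(I \right)} = \left(581 + I\right) \left(488 + I\right) = \left(488 + I\right) \left(581 + I\right)$)
$\left(208307 + h{\left(-132 \right)}\right) \left(- X{\left(414 \right)} + P\right) = \left(208307 + \left(283528 + \left(-132\right)^{2} + 1069 \left(-132\right)\right)\right) \left(\left(-1\right) \frac{1}{2} + 239991\right) = \left(208307 + \left(283528 + 17424 - 141108\right)\right) \left(- \frac{1}{2} + 239991\right) = \left(208307 + 159844\right) \frac{479981}{2} = 368151 \cdot \frac{479981}{2} = \frac{176705485131}{2}$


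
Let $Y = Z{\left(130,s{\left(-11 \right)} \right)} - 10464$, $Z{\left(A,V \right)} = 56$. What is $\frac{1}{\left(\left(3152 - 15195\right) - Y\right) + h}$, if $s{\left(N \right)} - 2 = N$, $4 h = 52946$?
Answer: $\frac{2}{23203} \approx 8.6196 \cdot 10^{-5}$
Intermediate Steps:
$h = \frac{26473}{2}$ ($h = \frac{1}{4} \cdot 52946 = \frac{26473}{2} \approx 13237.0$)
$s{\left(N \right)} = 2 + N$
$Y = -10408$ ($Y = 56 - 10464 = -10408$)
$\frac{1}{\left(\left(3152 - 15195\right) - Y\right) + h} = \frac{1}{\left(\left(3152 - 15195\right) - -10408\right) + \frac{26473}{2}} = \frac{1}{\left(\left(3152 - 15195\right) + 10408\right) + \frac{26473}{2}} = \frac{1}{\left(-12043 + 10408\right) + \frac{26473}{2}} = \frac{1}{-1635 + \frac{26473}{2}} = \frac{1}{\frac{23203}{2}} = \frac{2}{23203}$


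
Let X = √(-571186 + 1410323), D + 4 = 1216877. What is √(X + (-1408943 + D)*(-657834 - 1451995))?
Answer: √(405234856030 + √839137) ≈ 6.3658e+5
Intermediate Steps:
D = 1216873 (D = -4 + 1216877 = 1216873)
X = √839137 ≈ 916.04
√(X + (-1408943 + D)*(-657834 - 1451995)) = √(√839137 + (-1408943 + 1216873)*(-657834 - 1451995)) = √(√839137 - 192070*(-2109829)) = √(√839137 + 405234856030) = √(405234856030 + √839137)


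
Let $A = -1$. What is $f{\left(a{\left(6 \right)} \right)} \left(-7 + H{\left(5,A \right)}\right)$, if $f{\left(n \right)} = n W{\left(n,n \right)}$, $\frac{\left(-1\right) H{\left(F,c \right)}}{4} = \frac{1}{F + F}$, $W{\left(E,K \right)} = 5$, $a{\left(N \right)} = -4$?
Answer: $148$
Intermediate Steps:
$H{\left(F,c \right)} = - \frac{2}{F}$ ($H{\left(F,c \right)} = - \frac{4}{F + F} = - \frac{4}{2 F} = - 4 \frac{1}{2 F} = - \frac{2}{F}$)
$f{\left(n \right)} = 5 n$ ($f{\left(n \right)} = n 5 = 5 n$)
$f{\left(a{\left(6 \right)} \right)} \left(-7 + H{\left(5,A \right)}\right) = 5 \left(-4\right) \left(-7 - \frac{2}{5}\right) = - 20 \left(-7 - \frac{2}{5}\right) = \left(-20\right) \left(- \frac{37}{5}\right) = 148$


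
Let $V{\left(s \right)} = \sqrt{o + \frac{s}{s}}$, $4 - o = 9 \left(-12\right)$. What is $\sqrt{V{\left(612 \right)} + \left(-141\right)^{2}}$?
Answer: $\sqrt{19881 + \sqrt{113}} \approx 141.04$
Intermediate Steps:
$o = 112$ ($o = 4 - 9 \left(-12\right) = 4 - -108 = 4 + 108 = 112$)
$V{\left(s \right)} = \sqrt{113}$ ($V{\left(s \right)} = \sqrt{112 + \frac{s}{s}} = \sqrt{112 + 1} = \sqrt{113}$)
$\sqrt{V{\left(612 \right)} + \left(-141\right)^{2}} = \sqrt{\sqrt{113} + \left(-141\right)^{2}} = \sqrt{\sqrt{113} + 19881} = \sqrt{19881 + \sqrt{113}}$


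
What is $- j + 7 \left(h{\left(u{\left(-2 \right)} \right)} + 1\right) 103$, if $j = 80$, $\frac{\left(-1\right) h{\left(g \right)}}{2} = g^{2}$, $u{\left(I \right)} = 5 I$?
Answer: $-143559$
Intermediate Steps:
$h{\left(g \right)} = - 2 g^{2}$
$- j + 7 \left(h{\left(u{\left(-2 \right)} \right)} + 1\right) 103 = \left(-1\right) 80 + 7 \left(- 2 \left(5 \left(-2\right)\right)^{2} + 1\right) 103 = -80 + 7 \left(- 2 \left(-10\right)^{2} + 1\right) 103 = -80 + 7 \left(\left(-2\right) 100 + 1\right) 103 = -80 + 7 \left(-200 + 1\right) 103 = -80 + 7 \left(-199\right) 103 = -80 - 143479 = -143559$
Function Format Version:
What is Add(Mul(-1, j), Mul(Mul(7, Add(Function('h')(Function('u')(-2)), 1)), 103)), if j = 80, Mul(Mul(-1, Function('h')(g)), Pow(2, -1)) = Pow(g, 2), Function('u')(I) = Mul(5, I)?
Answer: -143559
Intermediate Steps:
Function('h')(g) = Mul(-2, Pow(g, 2))
Add(Mul(-1, j), Mul(Mul(7, Add(Function('h')(Function('u')(-2)), 1)), 103)) = Add(Mul(-1, 80), Mul(Mul(7, Add(Mul(-2, Pow(Mul(5, -2), 2)), 1)), 103)) = Add(-80, Mul(Mul(7, Add(Mul(-2, Pow(-10, 2)), 1)), 103)) = Add(-80, Mul(Mul(7, Add(Mul(-2, 100), 1)), 103)) = Add(-80, Mul(Mul(7, Add(-200, 1)), 103)) = Add(-80, Mul(Mul(7, -199), 103)) = Add(-80, Mul(-1393, 103)) = Add(-80, -143479) = -143559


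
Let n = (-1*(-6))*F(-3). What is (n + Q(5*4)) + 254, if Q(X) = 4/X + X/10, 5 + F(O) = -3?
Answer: 1041/5 ≈ 208.20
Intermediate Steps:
F(O) = -8 (F(O) = -5 - 3 = -8)
n = -48 (n = -1*(-6)*(-8) = 6*(-8) = -48)
Q(X) = 4/X + X/10 (Q(X) = 4/X + X*(⅒) = 4/X + X/10)
(n + Q(5*4)) + 254 = (-48 + (4/((5*4)) + (5*4)/10)) + 254 = (-48 + (4/20 + (⅒)*20)) + 254 = (-48 + (4*(1/20) + 2)) + 254 = (-48 + (⅕ + 2)) + 254 = (-48 + 11/5) + 254 = -229/5 + 254 = 1041/5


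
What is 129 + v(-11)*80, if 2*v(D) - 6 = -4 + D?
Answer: -231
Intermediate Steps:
v(D) = 1 + D/2 (v(D) = 3 + (-4 + D)/2 = 3 + (-2 + D/2) = 1 + D/2)
129 + v(-11)*80 = 129 + (1 + (1/2)*(-11))*80 = 129 + (1 - 11/2)*80 = 129 - 9/2*80 = 129 - 360 = -231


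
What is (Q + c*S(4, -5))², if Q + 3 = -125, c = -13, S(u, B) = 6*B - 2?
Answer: 82944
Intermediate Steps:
S(u, B) = -2 + 6*B
Q = -128 (Q = -3 - 125 = -128)
(Q + c*S(4, -5))² = (-128 - 13*(-2 + 6*(-5)))² = (-128 - 13*(-2 - 30))² = (-128 - 13*(-32))² = (-128 + 416)² = 288² = 82944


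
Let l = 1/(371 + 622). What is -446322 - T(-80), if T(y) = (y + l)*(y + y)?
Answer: -455907986/993 ≈ -4.5912e+5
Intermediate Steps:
l = 1/993 ≈ 0.0010071
T(y) = 2*y*(1/993 + y) (T(y) = (y + 1/993)*(y + y) = (1/993 + y)*(2*y) = 2*y*(1/993 + y))
-446322 - T(-80) = -446322 - 2*(-80)*(1 + 993*(-80))/993 = -446322 - 2*(-80)*(1 - 79440)/993 = -446322 - 2*(-80)*(-79439)/993 = -446322 - 1*12710240/993 = -446322 - 12710240/993 = -455907986/993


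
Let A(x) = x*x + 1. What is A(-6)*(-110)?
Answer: -4070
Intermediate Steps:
A(x) = 1 + x² (A(x) = x² + 1 = 1 + x²)
A(-6)*(-110) = (1 + (-6)²)*(-110) = (1 + 36)*(-110) = 37*(-110) = -4070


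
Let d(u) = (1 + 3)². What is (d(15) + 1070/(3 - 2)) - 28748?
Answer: -27662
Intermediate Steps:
d(u) = 16 (d(u) = 4² = 16)
(d(15) + 1070/(3 - 2)) - 28748 = (16 + 1070/(3 - 2)) - 28748 = (16 + 1070/1) - 28748 = (16 + 1070*1) - 28748 = (16 + 1070) - 28748 = 1086 - 28748 = -27662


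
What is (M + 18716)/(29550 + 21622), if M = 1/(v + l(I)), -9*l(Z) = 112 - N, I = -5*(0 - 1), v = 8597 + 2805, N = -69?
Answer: 1917210901/5241906164 ≈ 0.36575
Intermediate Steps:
v = 11402
I = 5 (I = -5*(-1) = 5)
l(Z) = -181/9 (l(Z) = -(112 - 1*(-69))/9 = -(112 + 69)/9 = -1/9*181 = -181/9)
M = 9/102437 (M = 1/(11402 - 181/9) = 1/(102437/9) = 9/102437 ≈ 8.7859e-5)
(M + 18716)/(29550 + 21622) = (9/102437 + 18716)/(29550 + 21622) = (1917210901/102437)/51172 = (1917210901/102437)*(1/51172) = 1917210901/5241906164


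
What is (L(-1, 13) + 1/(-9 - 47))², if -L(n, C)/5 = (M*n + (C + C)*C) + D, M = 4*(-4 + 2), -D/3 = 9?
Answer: 7978241041/3136 ≈ 2.5441e+6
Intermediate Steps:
D = -27 (D = -3*9 = -27)
M = -8 (M = 4*(-2) = -8)
L(n, C) = 135 - 10*C² + 40*n (L(n, C) = -5*((-8*n + (C + C)*C) - 27) = -5*((-8*n + (2*C)*C) - 27) = -5*((-8*n + 2*C²) - 27) = -5*(-27 - 8*n + 2*C²) = 135 - 10*C² + 40*n)
(L(-1, 13) + 1/(-9 - 47))² = ((135 - 10*13² + 40*(-1)) + 1/(-9 - 47))² = ((135 - 10*169 - 40) + 1/(-56))² = ((135 - 1690 - 40) - 1/56)² = (-1595 - 1/56)² = (-89321/56)² = 7978241041/3136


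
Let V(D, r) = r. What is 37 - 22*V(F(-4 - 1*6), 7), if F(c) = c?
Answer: -117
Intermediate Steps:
37 - 22*V(F(-4 - 1*6), 7) = 37 - 22*7 = 37 - 154 = -117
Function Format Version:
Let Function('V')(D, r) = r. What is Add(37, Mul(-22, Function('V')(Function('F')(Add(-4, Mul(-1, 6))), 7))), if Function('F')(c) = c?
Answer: -117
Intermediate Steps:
Add(37, Mul(-22, Function('V')(Function('F')(Add(-4, Mul(-1, 6))), 7))) = Add(37, Mul(-22, 7)) = Add(37, -154) = -117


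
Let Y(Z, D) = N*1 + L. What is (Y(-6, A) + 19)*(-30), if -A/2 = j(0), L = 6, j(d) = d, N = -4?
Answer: -630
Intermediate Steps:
A = 0 (A = -2*0 = 0)
Y(Z, D) = 2 (Y(Z, D) = -4*1 + 6 = -4 + 6 = 2)
(Y(-6, A) + 19)*(-30) = (2 + 19)*(-30) = 21*(-30) = -630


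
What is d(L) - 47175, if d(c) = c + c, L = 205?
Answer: -46765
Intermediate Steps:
d(c) = 2*c
d(L) - 47175 = 2*205 - 47175 = 410 - 47175 = -46765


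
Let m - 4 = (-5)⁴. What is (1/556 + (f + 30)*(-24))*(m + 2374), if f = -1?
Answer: -1162085925/556 ≈ -2.0901e+6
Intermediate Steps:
m = 629 (m = 4 + (-5)⁴ = 4 + 625 = 629)
(1/556 + (f + 30)*(-24))*(m + 2374) = (1/556 + (-1 + 30)*(-24))*(629 + 2374) = (1/556 + 29*(-24))*3003 = (1/556 - 696)*3003 = -386975/556*3003 = -1162085925/556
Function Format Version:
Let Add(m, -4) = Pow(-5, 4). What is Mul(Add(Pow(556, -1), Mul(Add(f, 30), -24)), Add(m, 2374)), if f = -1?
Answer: Rational(-1162085925, 556) ≈ -2.0901e+6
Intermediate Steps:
m = 629 (m = Add(4, Pow(-5, 4)) = Add(4, 625) = 629)
Mul(Add(Pow(556, -1), Mul(Add(f, 30), -24)), Add(m, 2374)) = Mul(Add(Pow(556, -1), Mul(Add(-1, 30), -24)), Add(629, 2374)) = Mul(Add(Rational(1, 556), Mul(29, -24)), 3003) = Mul(Add(Rational(1, 556), -696), 3003) = Mul(Rational(-386975, 556), 3003) = Rational(-1162085925, 556)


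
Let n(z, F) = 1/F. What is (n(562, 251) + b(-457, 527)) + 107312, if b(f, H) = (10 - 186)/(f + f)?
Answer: 12309460129/114707 ≈ 1.0731e+5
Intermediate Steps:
b(f, H) = -88/f (b(f, H) = -176*1/(2*f) = -88/f)
(n(562, 251) + b(-457, 527)) + 107312 = (1/251 - 88/(-457)) + 107312 = (1/251 - 88*(-1/457)) + 107312 = (1/251 + 88/457) + 107312 = 22545/114707 + 107312 = 12309460129/114707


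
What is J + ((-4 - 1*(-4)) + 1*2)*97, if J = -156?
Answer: 38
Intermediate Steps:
J + ((-4 - 1*(-4)) + 1*2)*97 = -156 + ((-4 - 1*(-4)) + 1*2)*97 = -156 + ((-4 + 4) + 2)*97 = -156 + (0 + 2)*97 = -156 + 2*97 = -156 + 194 = 38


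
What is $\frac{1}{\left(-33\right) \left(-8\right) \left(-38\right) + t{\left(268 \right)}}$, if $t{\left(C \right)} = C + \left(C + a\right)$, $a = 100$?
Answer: $- \frac{1}{9396} \approx -0.00010643$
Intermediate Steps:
$t{\left(C \right)} = 100 + 2 C$ ($t{\left(C \right)} = C + \left(C + 100\right) = C + \left(100 + C\right) = 100 + 2 C$)
$\frac{1}{\left(-33\right) \left(-8\right) \left(-38\right) + t{\left(268 \right)}} = \frac{1}{\left(-33\right) \left(-8\right) \left(-38\right) + \left(100 + 2 \cdot 268\right)} = \frac{1}{264 \left(-38\right) + \left(100 + 536\right)} = \frac{1}{-10032 + 636} = \frac{1}{-9396} = - \frac{1}{9396}$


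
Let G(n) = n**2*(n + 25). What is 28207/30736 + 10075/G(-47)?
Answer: 530569293/746854064 ≈ 0.71041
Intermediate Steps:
G(n) = n**2*(25 + n)
28207/30736 + 10075/G(-47) = 28207/30736 + 10075/(((-47)**2*(25 - 47))) = 28207*(1/30736) + 10075/((2209*(-22))) = 28207/30736 + 10075/(-48598) = 28207/30736 + 10075*(-1/48598) = 28207/30736 - 10075/48598 = 530569293/746854064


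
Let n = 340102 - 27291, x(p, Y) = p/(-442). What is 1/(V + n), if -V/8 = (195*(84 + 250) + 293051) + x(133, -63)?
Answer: -221/564132245 ≈ -3.9175e-7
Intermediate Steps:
x(p, Y) = -p/442 (x(p, Y) = p*(-1/442) = -p/442)
n = 312811
V = -633263476/221 (V = -8*((195*(84 + 250) + 293051) - 1/442*133) = -8*((195*334 + 293051) - 133/442) = -8*((65130 + 293051) - 133/442) = -8*(358181 - 133/442) = -8*158315869/442 = -633263476/221 ≈ -2.8654e+6)
1/(V + n) = 1/(-633263476/221 + 312811) = 1/(-564132245/221) = -221/564132245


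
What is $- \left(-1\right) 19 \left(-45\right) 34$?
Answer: $-29070$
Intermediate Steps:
$- \left(-1\right) 19 \left(-45\right) 34 = - \left(-1\right) \left(\left(-855\right) 34\right) = - \left(-1\right) \left(-29070\right) = \left(-1\right) 29070 = -29070$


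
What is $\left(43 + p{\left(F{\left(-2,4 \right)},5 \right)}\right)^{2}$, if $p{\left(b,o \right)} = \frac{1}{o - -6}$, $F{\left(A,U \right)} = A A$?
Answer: $\frac{224676}{121} \approx 1856.8$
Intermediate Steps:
$F{\left(A,U \right)} = A^{2}$
$p{\left(b,o \right)} = \frac{1}{6 + o}$ ($p{\left(b,o \right)} = \frac{1}{o + 6} = \frac{1}{6 + o}$)
$\left(43 + p{\left(F{\left(-2,4 \right)},5 \right)}\right)^{2} = \left(43 + \frac{1}{6 + 5}\right)^{2} = \left(43 + \frac{1}{11}\right)^{2} = \left(\frac{474}{11}\right)^{2} = \frac{224676}{121}$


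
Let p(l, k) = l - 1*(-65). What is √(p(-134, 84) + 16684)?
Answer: √16615 ≈ 128.90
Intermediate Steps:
p(l, k) = 65 + l (p(l, k) = l + 65 = 65 + l)
√(p(-134, 84) + 16684) = √((65 - 134) + 16684) = √(-69 + 16684) = √16615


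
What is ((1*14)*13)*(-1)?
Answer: -182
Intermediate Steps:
((1*14)*13)*(-1) = (14*13)*(-1) = 182*(-1) = -182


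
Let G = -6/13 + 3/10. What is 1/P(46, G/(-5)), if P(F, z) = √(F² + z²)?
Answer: 650*√894010441/894010441 ≈ 0.021739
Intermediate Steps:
G = -21/130 (G = -6*1/13 + 3*(⅒) = -6/13 + 3/10 = -21/130 ≈ -0.16154)
1/P(46, G/(-5)) = 1/(√(46² + (-21/130/(-5))²)) = 1/(√(2116 + (-⅕*(-21/130))²)) = 1/(√(2116 + (21/650)²)) = 1/(√(2116 + 441/422500)) = 1/(√(894010441/422500)) = 1/(√894010441/650) = 650*√894010441/894010441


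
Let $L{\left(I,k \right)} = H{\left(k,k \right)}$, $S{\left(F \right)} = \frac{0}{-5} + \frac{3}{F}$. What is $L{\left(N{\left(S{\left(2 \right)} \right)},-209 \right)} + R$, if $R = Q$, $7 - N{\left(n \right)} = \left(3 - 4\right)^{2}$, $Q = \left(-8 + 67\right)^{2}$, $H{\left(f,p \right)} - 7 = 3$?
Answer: $3491$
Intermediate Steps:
$H{\left(f,p \right)} = 10$ ($H{\left(f,p \right)} = 7 + 3 = 10$)
$S{\left(F \right)} = \frac{3}{F}$ ($S{\left(F \right)} = 0 \left(- \frac{1}{5}\right) + \frac{3}{F} = 0 + \frac{3}{F} = \frac{3}{F}$)
$Q = 3481$ ($Q = 59^{2} = 3481$)
$N{\left(n \right)} = 6$ ($N{\left(n \right)} = 7 - \left(3 - 4\right)^{2} = 7 - \left(-1\right)^{2} = 7 - 1 = 6$)
$R = 3481$
$L{\left(I,k \right)} = 10$
$L{\left(N{\left(S{\left(2 \right)} \right)},-209 \right)} + R = 10 + 3481 = 3491$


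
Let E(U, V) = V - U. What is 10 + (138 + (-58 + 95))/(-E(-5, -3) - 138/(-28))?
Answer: 2860/41 ≈ 69.756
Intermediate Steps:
10 + (138 + (-58 + 95))/(-E(-5, -3) - 138/(-28)) = 10 + (138 + (-58 + 95))/(-(-3 - 1*(-5)) - 138/(-28)) = 10 + (138 + 37)/(-(-3 + 5) - 138*(-1/28)) = 10 + 175/(-1*2 + 69/14) = 10 + 175/(-2 + 69/14) = 10 + 175/(41/14) = 10 + 175*(14/41) = 10 + 2450/41 = 2860/41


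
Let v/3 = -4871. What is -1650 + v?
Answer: -16263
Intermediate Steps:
v = -14613 (v = 3*(-4871) = -14613)
-1650 + v = -1650 - 14613 = -16263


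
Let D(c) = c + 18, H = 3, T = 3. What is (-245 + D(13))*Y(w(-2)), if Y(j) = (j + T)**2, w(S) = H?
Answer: -7704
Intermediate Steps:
w(S) = 3
D(c) = 18 + c
Y(j) = (3 + j)**2 (Y(j) = (j + 3)**2 = (3 + j)**2)
(-245 + D(13))*Y(w(-2)) = (-245 + (18 + 13))*(3 + 3)**2 = (-245 + 31)*6**2 = -214*36 = -7704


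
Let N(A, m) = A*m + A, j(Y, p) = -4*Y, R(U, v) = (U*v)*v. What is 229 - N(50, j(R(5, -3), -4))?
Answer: 9179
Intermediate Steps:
R(U, v) = U*v**2
N(A, m) = A + A*m
229 - N(50, j(R(5, -3), -4)) = 229 - 50*(1 - 20*(-3)**2) = 229 - 50*(1 - 20*9) = 229 - 50*(1 - 4*45) = 229 - 50*(1 - 180) = 229 - 50*(-179) = 229 - 1*(-8950) = 229 + 8950 = 9179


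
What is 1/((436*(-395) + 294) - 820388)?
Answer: -1/992314 ≈ -1.0077e-6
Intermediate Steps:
1/((436*(-395) + 294) - 820388) = 1/((-172220 + 294) - 820388) = 1/(-171926 - 820388) = 1/(-992314) = -1/992314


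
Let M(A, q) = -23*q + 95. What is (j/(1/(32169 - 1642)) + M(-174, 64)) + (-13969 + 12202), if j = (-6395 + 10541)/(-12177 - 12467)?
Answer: -102022839/12322 ≈ -8279.7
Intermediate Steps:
M(A, q) = 95 - 23*q
j = -2073/12322 (j = 4146/(-24644) = 4146*(-1/24644) = -2073/12322 ≈ -0.16824)
(j/(1/(32169 - 1642)) + M(-174, 64)) + (-13969 + 12202) = (-2073/(12322*(1/(32169 - 1642))) + (95 - 23*64)) + (-13969 + 12202) = (-2073/(12322*(1/30527)) + (95 - 1472)) - 1767 = (-2073/(12322*1/30527) - 1377) - 1767 = (-2073/12322*30527 - 1377) - 1767 = (-63282471/12322 - 1377) - 1767 = -80249865/12322 - 1767 = -102022839/12322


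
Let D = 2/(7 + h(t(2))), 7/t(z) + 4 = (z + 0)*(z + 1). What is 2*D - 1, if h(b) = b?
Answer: -13/21 ≈ -0.61905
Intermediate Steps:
t(z) = 7/(-4 + z*(1 + z)) (t(z) = 7/(-4 + (z + 0)*(z + 1)) = 7/(-4 + z*(1 + z)))
D = 4/21 (D = 2/(7 + 7/(-4 + 2 + 2²)) = 2/(7 + 7/(-4 + 2 + 4)) = 2/(7 + 7/2) = 2/(21/2) = 2*(2/21) = 4/21 ≈ 0.19048)
2*D - 1 = 2*(4/21) - 1 = 8/21 - 1 = -13/21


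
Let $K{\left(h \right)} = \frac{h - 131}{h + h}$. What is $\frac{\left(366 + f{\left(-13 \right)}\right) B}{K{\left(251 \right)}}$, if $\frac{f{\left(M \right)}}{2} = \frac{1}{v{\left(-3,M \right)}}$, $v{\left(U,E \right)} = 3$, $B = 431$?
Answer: $\frac{5949955}{9} \approx 6.6111 \cdot 10^{5}$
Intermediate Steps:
$f{\left(M \right)} = \frac{2}{3}$
$K{\left(h \right)} = \frac{-131 + h}{2 h}$
$\frac{\left(366 + f{\left(-13 \right)}\right) B}{K{\left(251 \right)}} = \frac{\left(366 + \frac{2}{3}\right) 431}{\frac{1}{2} \cdot \frac{1}{251} \left(-131 + 251\right)} = \frac{\frac{1100}{3} \cdot 431}{\frac{1}{2} \cdot \frac{1}{251} \cdot 120} = \frac{474100}{3 \cdot \frac{60}{251}} = \frac{474100}{3} \cdot \frac{251}{60} = \frac{5949955}{9}$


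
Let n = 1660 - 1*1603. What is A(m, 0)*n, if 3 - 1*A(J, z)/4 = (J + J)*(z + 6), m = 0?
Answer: 684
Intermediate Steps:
n = 57 (n = 1660 - 1603 = 57)
A(J, z) = 12 - 8*J*(6 + z) (A(J, z) = 12 - 4*(J + J)*(z + 6) = 12 - 4*2*J*(6 + z) = 12 - 8*J*(6 + z))
A(m, 0)*n = (12 - 48*0 - 8*0*0)*57 = (12 + 0 + 0)*57 = 12*57 = 684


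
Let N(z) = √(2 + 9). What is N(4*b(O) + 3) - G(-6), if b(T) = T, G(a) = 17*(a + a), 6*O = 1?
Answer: 204 + √11 ≈ 207.32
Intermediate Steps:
O = ⅙ (O = (⅙)*1 = ⅙ ≈ 0.16667)
G(a) = 34*a (G(a) = 17*(2*a) = 34*a)
N(z) = √11
N(4*b(O) + 3) - G(-6) = √11 - 34*(-6) = √11 - 1*(-204) = √11 + 204 = 204 + √11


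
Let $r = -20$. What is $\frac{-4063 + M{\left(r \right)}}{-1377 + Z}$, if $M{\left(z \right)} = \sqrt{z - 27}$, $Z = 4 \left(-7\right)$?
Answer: $\frac{4063}{1405} - \frac{i \sqrt{47}}{1405} \approx 2.8918 - 0.0048795 i$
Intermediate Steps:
$Z = -28$
$M{\left(z \right)} = \sqrt{-27 + z}$
$\frac{-4063 + M{\left(r \right)}}{-1377 + Z} = \frac{-4063 + \sqrt{-27 - 20}}{-1377 - 28} = \frac{-4063 + \sqrt{-47}}{-1405} = \left(-4063 + i \sqrt{47}\right) \left(- \frac{1}{1405}\right) = \frac{4063}{1405} - \frac{i \sqrt{47}}{1405}$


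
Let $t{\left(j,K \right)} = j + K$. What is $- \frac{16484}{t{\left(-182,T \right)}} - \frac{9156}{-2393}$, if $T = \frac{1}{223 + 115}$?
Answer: $\frac{13896050996}{147205395} \approx 94.399$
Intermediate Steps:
$T = \frac{1}{338} \approx 0.0029586$
$t{\left(j,K \right)} = K + j$
$- \frac{16484}{t{\left(-182,T \right)}} - \frac{9156}{-2393} = - \frac{16484}{\frac{1}{338} - 182} - \frac{9156}{-2393} = - \frac{16484}{- \frac{61515}{338}} - - \frac{9156}{2393} = \left(-16484\right) \left(- \frac{338}{61515}\right) + \frac{9156}{2393} = \frac{5571592}{61515} + \frac{9156}{2393} = \frac{13896050996}{147205395}$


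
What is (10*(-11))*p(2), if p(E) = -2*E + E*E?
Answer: 0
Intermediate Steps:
p(E) = E² - 2*E (p(E) = -2*E + E² = E² - 2*E)
(10*(-11))*p(2) = (10*(-11))*(2*(-2 + 2)) = -220*0 = -110*0 = 0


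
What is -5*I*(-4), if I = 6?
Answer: 120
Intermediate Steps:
-5*I*(-4) = -5*6*(-4) = -30*(-4) = 120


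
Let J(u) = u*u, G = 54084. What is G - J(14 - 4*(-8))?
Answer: 51968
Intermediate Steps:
J(u) = u²
G - J(14 - 4*(-8)) = 54084 - (14 - 4*(-8))² = 54084 - (14 + 32)² = 54084 - 1*46² = 54084 - 1*2116 = 54084 - 2116 = 51968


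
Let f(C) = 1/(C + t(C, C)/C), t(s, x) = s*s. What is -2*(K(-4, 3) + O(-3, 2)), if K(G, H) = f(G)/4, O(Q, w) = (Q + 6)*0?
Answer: 1/16 ≈ 0.062500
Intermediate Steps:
t(s, x) = s²
f(C) = 1/(2*C) (f(C) = 1/(C + C²/C) = 1/(C + C) = 1/(2*C))
O(Q, w) = 0 (O(Q, w) = (6 + Q)*0 = 0)
K(G, H) = 1/(8*G) (K(G, H) = (1/(2*G))/4 = (1/(2*G))*(¼) = 1/(8*G))
-2*(K(-4, 3) + O(-3, 2)) = -2*((⅛)/(-4) + 0) = -2*((⅛)*(-¼) + 0) = -2*(-1/32 + 0) = -2*(-1/32) = 1/16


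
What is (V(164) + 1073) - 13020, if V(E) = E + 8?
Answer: -11775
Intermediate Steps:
V(E) = 8 + E
(V(164) + 1073) - 13020 = ((8 + 164) + 1073) - 13020 = (172 + 1073) - 13020 = 1245 - 13020 = -11775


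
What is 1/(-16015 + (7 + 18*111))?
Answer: -1/14010 ≈ -7.1378e-5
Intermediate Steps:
1/(-16015 + (7 + 18*111)) = 1/(-16015 + (7 + 1998)) = 1/(-16015 + 2005) = 1/(-14010) = -1/14010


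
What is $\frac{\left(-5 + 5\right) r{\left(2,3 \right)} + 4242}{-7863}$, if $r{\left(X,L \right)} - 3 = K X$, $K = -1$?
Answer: $- \frac{1414}{2621} \approx -0.53949$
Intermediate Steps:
$r{\left(X,L \right)} = 3 - X$
$\frac{\left(-5 + 5\right) r{\left(2,3 \right)} + 4242}{-7863} = \frac{\left(-5 + 5\right) \left(3 - 2\right) + 4242}{-7863} = \left(0 \left(3 - 2\right) + 4242\right) \left(- \frac{1}{7863}\right) = \left(0 \cdot 1 + 4242\right) \left(- \frac{1}{7863}\right) = \left(0 + 4242\right) \left(- \frac{1}{7863}\right) = 4242 \left(- \frac{1}{7863}\right) = - \frac{1414}{2621}$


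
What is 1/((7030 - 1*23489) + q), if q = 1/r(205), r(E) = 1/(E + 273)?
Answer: -1/15981 ≈ -6.2574e-5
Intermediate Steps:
r(E) = 1/(273 + E)
q = 478 (q = 1/(1/(273 + 205)) = 1/(1/478) = 478)
1/((7030 - 1*23489) + q) = 1/((7030 - 1*23489) + 478) = 1/((7030 - 23489) + 478) = 1/(-16459 + 478) = 1/(-15981) = -1/15981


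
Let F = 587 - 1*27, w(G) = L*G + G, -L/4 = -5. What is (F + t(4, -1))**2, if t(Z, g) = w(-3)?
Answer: 247009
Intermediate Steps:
L = 20 (L = -4*(-5) = 20)
w(G) = 21*G (w(G) = 20*G + G = 21*G)
F = 560 (F = 587 - 27 = 560)
t(Z, g) = -63 (t(Z, g) = 21*(-3) = -63)
(F + t(4, -1))**2 = (560 - 63)**2 = 497**2 = 247009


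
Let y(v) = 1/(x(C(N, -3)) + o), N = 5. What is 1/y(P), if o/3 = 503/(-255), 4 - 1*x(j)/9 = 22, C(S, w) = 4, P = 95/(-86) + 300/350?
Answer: -14273/85 ≈ -167.92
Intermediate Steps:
P = -149/602 (P = 95*(-1/86) + 300*(1/350) = -95/86 + 6/7 = -149/602 ≈ -0.24751)
x(j) = -162 (x(j) = 36 - 9*22 = 36 - 198 = -162)
o = -503/85 (o = 3*(503/(-255)) = 3*(503*(-1/255)) = 3*(-503/255) = -503/85 ≈ -5.9176)
y(v) = -85/14273 (y(v) = 1/(-162 - 503/85) = 1/(-14273/85) = -85/14273)
1/y(P) = 1/(-85/14273) = -14273/85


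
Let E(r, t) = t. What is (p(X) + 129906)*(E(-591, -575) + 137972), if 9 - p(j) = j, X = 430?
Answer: 17790850545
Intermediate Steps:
p(j) = 9 - j
(p(X) + 129906)*(E(-591, -575) + 137972) = ((9 - 1*430) + 129906)*(-575 + 137972) = ((9 - 430) + 129906)*137397 = (-421 + 129906)*137397 = 129485*137397 = 17790850545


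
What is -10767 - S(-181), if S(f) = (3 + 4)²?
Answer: -10816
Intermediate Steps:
S(f) = 49 (S(f) = 7² = 49)
-10767 - S(-181) = -10767 - 1*49 = -10767 - 49 = -10816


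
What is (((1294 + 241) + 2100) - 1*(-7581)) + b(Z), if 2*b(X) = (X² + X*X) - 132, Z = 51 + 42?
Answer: 19799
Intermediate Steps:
Z = 93
b(X) = -66 + X² (b(X) = ((X² + X*X) - 132)/2 = ((X² + X²) - 132)/2 = (2*X² - 132)/2 = (-132 + 2*X²)/2 = -66 + X²)
(((1294 + 241) + 2100) - 1*(-7581)) + b(Z) = (((1294 + 241) + 2100) - 1*(-7581)) + (-66 + 93²) = ((1535 + 2100) + 7581) + (-66 + 8649) = (3635 + 7581) + 8583 = 11216 + 8583 = 19799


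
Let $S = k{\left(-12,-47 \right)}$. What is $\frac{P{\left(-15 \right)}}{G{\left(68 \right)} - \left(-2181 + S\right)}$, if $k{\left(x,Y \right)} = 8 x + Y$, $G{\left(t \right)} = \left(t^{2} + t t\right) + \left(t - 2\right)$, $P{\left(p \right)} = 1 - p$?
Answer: $\frac{8}{5819} \approx 0.0013748$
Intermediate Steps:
$G{\left(t \right)} = -2 + t + 2 t^{2}$ ($G{\left(t \right)} = \left(t^{2} + t^{2}\right) + \left(t - 2\right) = 2 t^{2} + \left(-2 + t\right) = -2 + t + 2 t^{2}$)
$k{\left(x,Y \right)} = Y + 8 x$
$S = -143$ ($S = -47 + 8 \left(-12\right) = -47 - 96 = -143$)
$\frac{P{\left(-15 \right)}}{G{\left(68 \right)} - \left(-2181 + S\right)} = \frac{1 - -15}{\left(-2 + 68 + 2 \cdot 68^{2}\right) + \left(2181 - -143\right)} = \frac{1 + 15}{\left(-2 + 68 + 2 \cdot 4624\right) + \left(2181 + 143\right)} = \frac{16}{\left(-2 + 68 + 9248\right) + 2324} = \frac{16}{9314 + 2324} = \frac{16}{11638} = 16 \cdot \frac{1}{11638} = \frac{8}{5819}$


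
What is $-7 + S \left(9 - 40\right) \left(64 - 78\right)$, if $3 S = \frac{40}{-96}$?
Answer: $- \frac{1211}{18} \approx -67.278$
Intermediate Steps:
$S = - \frac{5}{36}$ ($S = \frac{40 \frac{1}{-96}}{3} = \frac{40 \left(- \frac{1}{96}\right)}{3} = \frac{1}{3} \left(- \frac{5}{12}\right) = - \frac{5}{36} \approx -0.13889$)
$-7 + S \left(9 - 40\right) \left(64 - 78\right) = -7 - \frac{5 \left(9 - 40\right) \left(64 - 78\right)}{36} = -7 - \frac{5 \left(\left(-31\right) \left(-14\right)\right)}{36} = -7 - \frac{1085}{18} = - \frac{1211}{18}$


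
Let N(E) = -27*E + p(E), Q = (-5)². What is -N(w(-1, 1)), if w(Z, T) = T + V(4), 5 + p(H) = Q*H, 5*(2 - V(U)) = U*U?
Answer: 23/5 ≈ 4.6000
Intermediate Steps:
Q = 25
V(U) = 2 - U²/5 (V(U) = 2 - U*U/5 = 2 - U²/5)
p(H) = -5 + 25*H
w(Z, T) = -6/5 + T (w(Z, T) = T + (2 - ⅕*4²) = T + (2 - ⅕*16) = T + (2 - 16/5) = T - 6/5 = -6/5 + T)
N(E) = -5 - 2*E (N(E) = -27*E + (-5 + 25*E) = -5 - 2*E)
-N(w(-1, 1)) = -(-5 - 2*(-6/5 + 1)) = -(-5 - 2*(-⅕)) = -(-5 + ⅖) = -1*(-23/5) = 23/5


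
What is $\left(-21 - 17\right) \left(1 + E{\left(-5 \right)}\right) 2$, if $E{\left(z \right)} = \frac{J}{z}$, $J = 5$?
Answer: $0$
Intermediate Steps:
$E{\left(z \right)} = \frac{5}{z}$
$\left(-21 - 17\right) \left(1 + E{\left(-5 \right)}\right) 2 = \left(-21 - 17\right) \left(1 + \frac{5}{-5}\right) 2 = - 38 \left(1 + 5 \left(- \frac{1}{5}\right)\right) 2 = - 38 \left(1 - 1\right) 2 = - 38 \cdot 0 \cdot 2 = \left(-38\right) 0 = 0$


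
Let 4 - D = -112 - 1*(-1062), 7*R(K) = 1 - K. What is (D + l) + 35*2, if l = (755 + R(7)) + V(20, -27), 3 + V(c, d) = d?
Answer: -1063/7 ≈ -151.86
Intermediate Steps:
V(c, d) = -3 + d
R(K) = ⅐ - K/7 (R(K) = (1 - K)/7 = ⅐ - K/7)
l = 5069/7 (l = (755 + (⅐ - ⅐*7)) + (-3 - 27) = (755 + (⅐ - 1)) - 30 = (755 - 6/7) - 30 = 5279/7 - 30 = 5069/7 ≈ 724.14)
D = -946 (D = 4 - (-112 - 1*(-1062)) = 4 - (-112 + 1062) = 4 - 1*950 = 4 - 950 = -946)
(D + l) + 35*2 = (-946 + 5069/7) + 35*2 = -1553/7 + 70 = -1063/7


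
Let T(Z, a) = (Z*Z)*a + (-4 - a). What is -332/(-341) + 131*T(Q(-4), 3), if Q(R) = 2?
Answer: 223687/341 ≈ 655.97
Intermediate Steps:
T(Z, a) = -4 - a + a*Z² (T(Z, a) = Z²*a + (-4 - a) = a*Z² + (-4 - a) = -4 - a + a*Z²)
-332/(-341) + 131*T(Q(-4), 3) = -332/(-341) + 131*(-4 - 1*3 + 3*2²) = -332*(-1/341) + 131*(-4 - 3 + 3*4) = 332/341 + 131*(-4 - 3 + 12) = 332/341 + 131*5 = 332/341 + 655 = 223687/341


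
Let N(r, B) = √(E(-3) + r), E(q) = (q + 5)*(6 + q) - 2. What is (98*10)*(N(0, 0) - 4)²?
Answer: 3920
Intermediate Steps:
E(q) = -2 + (5 + q)*(6 + q) (E(q) = (5 + q)*(6 + q) - 2 = -2 + (5 + q)*(6 + q))
N(r, B) = √(4 + r) (N(r, B) = √((28 + (-3)² + 11*(-3)) + r) = √((28 + 9 - 33) + r) = √(4 + r))
(98*10)*(N(0, 0) - 4)² = (98*10)*(√(4 + 0) - 4)² = 980*(√4 - 4)² = 980*(2 - 4)² = 980*(-2)² = 980*4 = 3920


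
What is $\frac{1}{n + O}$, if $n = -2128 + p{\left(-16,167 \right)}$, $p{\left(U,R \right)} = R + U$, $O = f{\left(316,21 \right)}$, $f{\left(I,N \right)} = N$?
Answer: $- \frac{1}{1956} \approx -0.00051125$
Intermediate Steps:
$O = 21$
$n = -1977$ ($n = -2128 + \left(167 - 16\right) = -2128 + 151 = -1977$)
$\frac{1}{n + O} = \frac{1}{-1977 + 21} = \frac{1}{-1956} = - \frac{1}{1956}$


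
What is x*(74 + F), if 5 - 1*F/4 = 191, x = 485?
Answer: -324950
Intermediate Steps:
F = -744 (F = 20 - 4*191 = 20 - 764 = -744)
x*(74 + F) = 485*(74 - 744) = 485*(-670) = -324950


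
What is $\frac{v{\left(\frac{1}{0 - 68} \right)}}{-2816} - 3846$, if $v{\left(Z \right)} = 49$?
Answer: $- \frac{10830385}{2816} \approx -3846.0$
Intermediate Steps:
$\frac{v{\left(\frac{1}{0 - 68} \right)}}{-2816} - 3846 = \frac{49}{-2816} - 3846 = 49 \left(- \frac{1}{2816}\right) - 3846 = - \frac{49}{2816} - 3846 = - \frac{10830385}{2816}$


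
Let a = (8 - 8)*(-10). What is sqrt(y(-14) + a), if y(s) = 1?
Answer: 1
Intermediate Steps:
a = 0 (a = 0*(-10) = 0)
sqrt(y(-14) + a) = sqrt(1 + 0) = sqrt(1) = 1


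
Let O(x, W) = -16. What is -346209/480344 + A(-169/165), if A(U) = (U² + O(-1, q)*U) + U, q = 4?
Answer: 205209451559/13077365400 ≈ 15.692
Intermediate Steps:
A(U) = U² - 15*U (A(U) = (U² - 16*U) + U = U² - 15*U)
-346209/480344 + A(-169/165) = -346209/480344 + (-169/165)*(-15 - 169/165) = -346209*1/480344 + (-169*1/165)*(-15 - 169*1/165) = -346209/480344 - 169*(-15 - 169/165)/165 = -346209/480344 - 169/165*(-2644/165) = -346209/480344 + 446836/27225 = 205209451559/13077365400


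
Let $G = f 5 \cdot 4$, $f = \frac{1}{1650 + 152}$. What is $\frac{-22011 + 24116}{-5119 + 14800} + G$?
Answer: $\frac{1993415}{8722581} \approx 0.22853$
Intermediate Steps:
$f = \frac{1}{1802} \approx 0.00055494$
$G = \frac{10}{901}$ ($G = \frac{5 \cdot 4}{1802} = \frac{1}{1802} \cdot 20 = \frac{10}{901} \approx 0.011099$)
$\frac{-22011 + 24116}{-5119 + 14800} + G = \frac{-22011 + 24116}{-5119 + 14800} + \frac{10}{901} = \frac{2105}{9681} + \frac{10}{901} = \frac{1993415}{8722581}$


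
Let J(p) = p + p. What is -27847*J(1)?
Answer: -55694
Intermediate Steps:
J(p) = 2*p
-27847*J(1) = -55694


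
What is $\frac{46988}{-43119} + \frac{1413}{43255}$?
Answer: $- \frac{1971538793}{1865112345} \approx -1.0571$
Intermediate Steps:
$\frac{46988}{-43119} + \frac{1413}{43255} = 46988 \left(- \frac{1}{43119}\right) + 1413 \cdot \frac{1}{43255} = - \frac{46988}{43119} + \frac{1413}{43255} = - \frac{1971538793}{1865112345}$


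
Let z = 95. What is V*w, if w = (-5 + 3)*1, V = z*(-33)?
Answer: 6270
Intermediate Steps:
V = -3135 (V = 95*(-33) = -3135)
w = -2 (w = -2*1 = -2)
V*w = -3135*(-2) = 6270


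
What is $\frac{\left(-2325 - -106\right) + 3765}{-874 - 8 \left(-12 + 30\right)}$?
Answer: $- \frac{773}{509} \approx -1.5187$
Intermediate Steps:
$\frac{\left(-2325 - -106\right) + 3765}{-874 - 8 \left(-12 + 30\right)} = \frac{\left(-2325 + 106\right) + 3765}{-874 - 144} = \frac{-2219 + 3765}{-874 - 144} = \frac{1546}{-1018} = 1546 \left(- \frac{1}{1018}\right) = - \frac{773}{509}$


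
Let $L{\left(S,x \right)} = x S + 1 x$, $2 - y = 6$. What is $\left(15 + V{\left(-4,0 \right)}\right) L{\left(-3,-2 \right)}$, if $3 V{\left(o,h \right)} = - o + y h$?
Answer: $\frac{196}{3} \approx 65.333$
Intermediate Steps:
$y = -4$ ($y = 2 - 6 = -4$)
$V{\left(o,h \right)} = - \frac{4 h}{3} - \frac{o}{3}$ ($V{\left(o,h \right)} = \frac{- o - 4 h}{3} = - \frac{4 h}{3} - \frac{o}{3}$)
$L{\left(S,x \right)} = x + S x$ ($L{\left(S,x \right)} = S x + x = x + S x$)
$\left(15 + V{\left(-4,0 \right)}\right) L{\left(-3,-2 \right)} = \left(15 - - \frac{4}{3}\right) \left(- 2 \left(1 - 3\right)\right) = \left(15 + \left(0 + \frac{4}{3}\right)\right) \left(\left(-2\right) \left(-2\right)\right) = \left(15 + \frac{4}{3}\right) 4 = \frac{49}{3} \cdot 4 = \frac{196}{3}$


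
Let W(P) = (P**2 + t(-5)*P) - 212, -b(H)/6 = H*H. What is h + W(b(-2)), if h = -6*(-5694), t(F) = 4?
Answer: 34432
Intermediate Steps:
b(H) = -6*H**2 (b(H) = -6*H*H = -6*H**2)
h = 34164
W(P) = -212 + P**2 + 4*P (W(P) = (P**2 + 4*P) - 212 = -212 + P**2 + 4*P)
h + W(b(-2)) = 34164 + (-212 + (-6*(-2)**2)**2 + 4*(-6*(-2)**2)) = 34164 + (-212 + (-6*4)**2 + 4*(-6*4)) = 34164 + (-212 + (-24)**2 + 4*(-24)) = 34164 + (-212 + 576 - 96) = 34164 + 268 = 34432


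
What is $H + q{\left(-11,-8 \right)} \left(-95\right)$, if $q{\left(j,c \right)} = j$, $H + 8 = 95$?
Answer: $1132$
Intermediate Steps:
$H = 87$ ($H = -8 + 95 = 87$)
$H + q{\left(-11,-8 \right)} \left(-95\right) = 87 - -1045 = 87 + 1045 = 1132$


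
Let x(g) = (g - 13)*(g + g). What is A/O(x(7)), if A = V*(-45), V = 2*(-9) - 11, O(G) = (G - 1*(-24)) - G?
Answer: 435/8 ≈ 54.375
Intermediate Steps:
x(g) = 2*g*(-13 + g) (x(g) = (-13 + g)*(2*g) = 2*g*(-13 + g))
O(G) = 24 (O(G) = (G + 24) - G = (24 + G) - G = 24)
V = -29 (V = -18 - 11 = -29)
A = 1305 (A = -29*(-45) = 1305)
A/O(x(7)) = 1305/24 = 1305*(1/24) = 435/8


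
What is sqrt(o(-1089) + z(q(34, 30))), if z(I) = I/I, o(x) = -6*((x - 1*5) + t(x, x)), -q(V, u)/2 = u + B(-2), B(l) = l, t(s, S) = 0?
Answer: sqrt(6565) ≈ 81.025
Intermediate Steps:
q(V, u) = 4 - 2*u (q(V, u) = -2*(u - 2) = -2*(-2 + u) = 4 - 2*u)
o(x) = 30 - 6*x (o(x) = -6*((x - 1*5) + 0) = -6*((x - 5) + 0) = -6*((-5 + x) + 0) = -6*(-5 + x) = 30 - 6*x)
z(I) = 1
sqrt(o(-1089) + z(q(34, 30))) = sqrt((30 - 6*(-1089)) + 1) = sqrt((30 + 6534) + 1) = sqrt(6564 + 1) = sqrt(6565)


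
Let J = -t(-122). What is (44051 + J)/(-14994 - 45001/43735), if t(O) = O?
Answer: -1931906155/655807591 ≈ -2.9458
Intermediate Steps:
J = 122 (J = -1*(-122) = 122)
(44051 + J)/(-14994 - 45001/43735) = (44051 + 122)/(-14994 - 45001/43735) = 44173/(-14994 - 45001*1/43735) = 44173/(-14994 - 45001/43735) = 44173/(-655807591/43735) = 44173*(-43735/655807591) = -1931906155/655807591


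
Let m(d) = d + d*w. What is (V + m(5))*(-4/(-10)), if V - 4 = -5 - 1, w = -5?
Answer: -44/5 ≈ -8.8000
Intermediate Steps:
V = -2 (V = 4 + (-5 - 1) = 4 - 6 = -2)
m(d) = -4*d (m(d) = d + d*(-5) = d - 5*d = -4*d)
(V + m(5))*(-4/(-10)) = (-2 - 4*5)*(-4/(-10)) = (-2 - 20)*(-4*(-1/10)) = -22*2/5 = -44/5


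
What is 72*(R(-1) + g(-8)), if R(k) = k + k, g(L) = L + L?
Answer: -1296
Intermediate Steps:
g(L) = 2*L
R(k) = 2*k
72*(R(-1) + g(-8)) = 72*(2*(-1) + 2*(-8)) = 72*(-2 - 16) = 72*(-18) = -1296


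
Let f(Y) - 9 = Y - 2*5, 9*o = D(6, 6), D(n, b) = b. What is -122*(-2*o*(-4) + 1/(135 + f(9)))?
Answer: -279502/429 ≈ -651.52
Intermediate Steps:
o = ⅔ (o = (⅑)*6 = ⅔ ≈ 0.66667)
f(Y) = -1 + Y (f(Y) = 9 + (Y - 2*5) = 9 + (Y - 10) = 9 + (-10 + Y) = -1 + Y)
-122*(-2*o*(-4) + 1/(135 + f(9))) = -122*(-2*⅔*(-4) + 1/(135 + (-1 + 9))) = -122*(-4/3*(-4) + 1/(135 + 8)) = -122*(16/3 + 1/143) = -122*2291/429 = -279502/429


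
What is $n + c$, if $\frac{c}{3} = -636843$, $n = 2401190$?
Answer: $490661$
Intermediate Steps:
$c = -1910529$ ($c = 3 \left(-636843\right) = -1910529$)
$n + c = 2401190 - 1910529 = 490661$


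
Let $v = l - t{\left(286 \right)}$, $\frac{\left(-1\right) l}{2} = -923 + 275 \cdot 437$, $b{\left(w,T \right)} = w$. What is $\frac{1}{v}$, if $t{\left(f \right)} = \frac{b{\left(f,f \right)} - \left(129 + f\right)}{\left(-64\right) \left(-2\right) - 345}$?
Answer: $- \frac{217}{51755497} \approx -4.1928 \cdot 10^{-6}$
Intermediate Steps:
$l = -238504$ ($l = - 2 \left(-923 + 275 \cdot 437\right) = - 2 \left(-923 + 120175\right) = \left(-2\right) 119252 = -238504$)
$t{\left(f \right)} = \frac{129}{217}$ ($t{\left(f \right)} = \frac{f - \left(129 + f\right)}{\left(-64\right) \left(-2\right) - 345} = - \frac{129}{128 - 345} = - \frac{129}{-217} = \left(-129\right) \left(- \frac{1}{217}\right) = \frac{129}{217}$)
$v = - \frac{51755497}{217}$ ($v = -238504 - \frac{129}{217} = - \frac{51755497}{217} \approx -2.385 \cdot 10^{5}$)
$\frac{1}{v} = \frac{1}{- \frac{51755497}{217}} = - \frac{217}{51755497}$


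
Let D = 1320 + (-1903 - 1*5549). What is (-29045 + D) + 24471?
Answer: -10706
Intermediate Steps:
D = -6132 (D = 1320 + (-1903 - 5549) = 1320 - 7452 = -6132)
(-29045 + D) + 24471 = (-29045 - 6132) + 24471 = -35177 + 24471 = -10706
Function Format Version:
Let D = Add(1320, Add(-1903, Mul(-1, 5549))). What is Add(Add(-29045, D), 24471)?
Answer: -10706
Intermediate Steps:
D = -6132 (D = Add(1320, Add(-1903, -5549)) = Add(1320, -7452) = -6132)
Add(Add(-29045, D), 24471) = Add(Add(-29045, -6132), 24471) = Add(-35177, 24471) = -10706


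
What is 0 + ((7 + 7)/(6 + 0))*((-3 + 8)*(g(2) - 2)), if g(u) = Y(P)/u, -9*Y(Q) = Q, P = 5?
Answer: -1435/54 ≈ -26.574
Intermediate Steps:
Y(Q) = -Q/9
g(u) = -5/(9*u) (g(u) = (-⅑*5)/u = -5/(9*u))
0 + ((7 + 7)/(6 + 0))*((-3 + 8)*(g(2) - 2)) = 0 + ((7 + 7)/(6 + 0))*((-3 + 8)*(-5/9/2 - 2)) = 0 + (14/6)*(5*(-5/9*½ - 2)) = 0 + (14*(⅙))*(5*(-5/18 - 2)) = 0 + 7*(5*(-41/18))/3 = 0 + (7/3)*(-205/18) = 0 - 1435/54 = -1435/54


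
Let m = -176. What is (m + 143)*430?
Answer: -14190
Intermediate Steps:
(m + 143)*430 = (-176 + 143)*430 = -33*430 = -14190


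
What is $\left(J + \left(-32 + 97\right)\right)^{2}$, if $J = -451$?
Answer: $148996$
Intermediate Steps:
$\left(J + \left(-32 + 97\right)\right)^{2} = \left(-451 + \left(-32 + 97\right)\right)^{2} = \left(-451 + 65\right)^{2} = \left(-386\right)^{2} = 148996$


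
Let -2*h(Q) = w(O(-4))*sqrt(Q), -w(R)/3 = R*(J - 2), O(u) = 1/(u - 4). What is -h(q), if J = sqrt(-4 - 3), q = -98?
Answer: 21*I*sqrt(2)*(-2 + I*sqrt(7))/16 ≈ -4.9109 - 3.7123*I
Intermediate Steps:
O(u) = 1/(-4 + u)
J = I*sqrt(7) (J = sqrt(-7) = I*sqrt(7) ≈ 2.6458*I)
w(R) = -3*R*(-2 + I*sqrt(7)) (w(R) = -3*R*(I*sqrt(7) - 2) = -3*R*(-2 + I*sqrt(7)))
h(Q) = -sqrt(Q)*(-3/4 + 3*I*sqrt(7)/8)/2 (h(Q) = -3*(2 - I*sqrt(7))/(-4 - 4)*sqrt(Q)/2 = -3*(2 - I*sqrt(7))/(-8)*sqrt(Q)/2 = -3*(-1/8)*(2 - I*sqrt(7))*sqrt(Q)/2 = -(-3/4 + 3*I*sqrt(7)/8)*sqrt(Q)/2 = -sqrt(Q)*(-3/4 + 3*I*sqrt(7)/8)/2)
-h(q) = -3*sqrt(-98)*(2 - I*sqrt(7))/16 = -3*7*I*sqrt(2)*(2 - I*sqrt(7))/16 = -21*I*sqrt(2)*(2 - I*sqrt(7))/16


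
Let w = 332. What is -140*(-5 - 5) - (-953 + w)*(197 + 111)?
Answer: 192668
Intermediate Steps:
-140*(-5 - 5) - (-953 + w)*(197 + 111) = -140*(-5 - 5) - (-953 + 332)*(197 + 111) = -140*(-10) - (-621)*308 = 1400 - 1*(-191268) = 1400 + 191268 = 192668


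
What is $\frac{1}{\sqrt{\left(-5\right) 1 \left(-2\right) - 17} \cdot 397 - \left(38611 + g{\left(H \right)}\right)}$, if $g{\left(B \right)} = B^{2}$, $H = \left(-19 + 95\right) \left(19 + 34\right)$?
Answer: $- \frac{16263395}{264498018029288} - \frac{397 i \sqrt{7}}{264498018029288} \approx -6.1488 \cdot 10^{-8} - 3.9712 \cdot 10^{-12} i$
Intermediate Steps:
$H = 4028$ ($H = 76 \cdot 53 = 4028$)
$\frac{1}{\sqrt{\left(-5\right) 1 \left(-2\right) - 17} \cdot 397 - \left(38611 + g{\left(H \right)}\right)} = \frac{1}{\sqrt{\left(-5\right) 1 \left(-2\right) - 17} \cdot 397 - 16263395} = \frac{1}{\sqrt{\left(-5\right) \left(-2\right) - 17} \cdot 397 - 16263395} = \frac{1}{\sqrt{10 - 17} \cdot 397 - 16263395} = \frac{1}{\sqrt{-7} \cdot 397 - 16263395} = \frac{1}{i \sqrt{7} \cdot 397 - 16263395} = \frac{1}{397 i \sqrt{7} - 16263395} = \frac{1}{-16263395 + 397 i \sqrt{7}}$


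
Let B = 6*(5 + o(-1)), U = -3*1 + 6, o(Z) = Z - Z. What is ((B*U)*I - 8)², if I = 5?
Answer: 195364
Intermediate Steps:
o(Z) = 0
U = 3 (U = -3 + 6 = 3)
B = 30 (B = 6*(5 + 0) = 6*5 = 30)
((B*U)*I - 8)² = ((30*3)*5 - 8)² = (90*5 - 8)² = (450 - 8)² = 442² = 195364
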